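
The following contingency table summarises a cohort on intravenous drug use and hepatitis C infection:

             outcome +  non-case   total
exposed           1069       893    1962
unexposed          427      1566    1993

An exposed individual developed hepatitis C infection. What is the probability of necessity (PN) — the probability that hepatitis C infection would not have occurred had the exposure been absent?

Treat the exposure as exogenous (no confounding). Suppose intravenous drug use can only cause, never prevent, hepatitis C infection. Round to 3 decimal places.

p₁ = P(outcome | exposed) = 1069/1962 = 0.54485
p₀ = P(outcome | unexposed) = 427/1993 = 0.21425
Under exogeneity and monotonicity, PN = (p₁ − p₀)/p₁.
PN = (0.54485 − 0.21425) / 0.54485 ≈ 0.6068

PN ≈ 0.607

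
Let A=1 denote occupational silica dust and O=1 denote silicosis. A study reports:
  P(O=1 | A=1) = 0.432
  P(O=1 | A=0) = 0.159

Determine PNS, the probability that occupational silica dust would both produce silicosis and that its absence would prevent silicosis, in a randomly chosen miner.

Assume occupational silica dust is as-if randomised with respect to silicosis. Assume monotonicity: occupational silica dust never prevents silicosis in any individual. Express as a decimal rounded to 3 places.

Let p₁ = 0.432, p₀ = 0.159.
Under exogeneity and monotonicity, PNS = p₁ − p₀.
PNS = 0.432 − 0.159 = 0.273

PNS ≈ 0.273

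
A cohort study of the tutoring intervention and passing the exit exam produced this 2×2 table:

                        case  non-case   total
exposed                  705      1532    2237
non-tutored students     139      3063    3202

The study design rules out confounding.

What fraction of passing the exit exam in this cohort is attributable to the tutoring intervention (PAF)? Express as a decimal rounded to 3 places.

PAF ≈ 0.720

p₁ = P(outcome | exposed) = 705/2237 = 0.31515
p₀ = P(outcome | unexposed) = 139/3202 = 0.04341
Exposure prevalence π = 2237/5439 = 0.41129; overall risk P(Y=1) = 0.15518.
Under exogeneity, PAF = [P(Y=1) − p₀]/P(Y=1).
PAF = (0.15518 − 0.04341) / 0.15518 ≈ 0.7203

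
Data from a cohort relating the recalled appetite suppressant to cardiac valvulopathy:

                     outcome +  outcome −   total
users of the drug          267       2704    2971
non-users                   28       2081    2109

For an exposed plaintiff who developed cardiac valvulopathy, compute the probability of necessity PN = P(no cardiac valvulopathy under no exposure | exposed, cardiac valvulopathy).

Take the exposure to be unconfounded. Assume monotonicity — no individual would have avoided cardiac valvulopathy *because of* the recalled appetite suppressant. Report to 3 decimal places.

p₁ = P(outcome | exposed) = 267/2971 = 0.089869
p₀ = P(outcome | unexposed) = 28/2109 = 0.013276
Under exogeneity and monotonicity, PN = (p₁ − p₀)/p₁.
PN = (0.089869 − 0.013276) / 0.089869 ≈ 0.8523

PN ≈ 0.852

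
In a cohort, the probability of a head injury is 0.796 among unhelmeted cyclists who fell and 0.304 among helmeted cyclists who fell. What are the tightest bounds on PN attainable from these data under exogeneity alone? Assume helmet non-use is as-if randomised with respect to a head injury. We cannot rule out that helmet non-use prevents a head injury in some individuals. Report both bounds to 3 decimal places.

Let p₁ = 0.796, p₀ = 0.304.
Under exogeneity alone the bounds on PN are max{0,(p₁−p₀)/p₁} ≤ PN ≤ min{1,(1−p₀)/p₁}.
  lower = (p₁ − p₀)/p₁ = 0.492 / 0.796 ≈ 0.6181
  upper = min{1, (1 − p₀)/p₁} = 0.696 / 0.796 ≈ 0.8744

0.618 ≤ PN ≤ 0.874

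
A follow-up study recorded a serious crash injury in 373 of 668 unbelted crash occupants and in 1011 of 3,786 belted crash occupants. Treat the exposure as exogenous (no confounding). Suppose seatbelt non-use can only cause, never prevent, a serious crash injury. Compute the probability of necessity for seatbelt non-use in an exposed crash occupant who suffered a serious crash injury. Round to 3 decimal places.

PN ≈ 0.522

p₁ = P(outcome | exposed) = 373/668 = 0.55838
p₀ = P(outcome | unexposed) = 1011/3786 = 0.26704
Under exogeneity and monotonicity, PN = (p₁ − p₀) / p₁.
PN = (0.55838 − 0.26704) / 0.55838 = 0.29135 / 0.55838 ≈ 0.5218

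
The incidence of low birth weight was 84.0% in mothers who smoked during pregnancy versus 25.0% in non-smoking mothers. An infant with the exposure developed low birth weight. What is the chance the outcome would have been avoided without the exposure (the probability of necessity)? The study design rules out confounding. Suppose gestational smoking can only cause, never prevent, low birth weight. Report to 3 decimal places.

PN ≈ 0.702

p₁ = 0.84, p₀ = 0.25.
Under exogeneity and monotonicity, PN = (p₁ − p₀) / p₁.
PN = (0.84 − 0.25) / 0.84 = 0.59 / 0.84 ≈ 0.7024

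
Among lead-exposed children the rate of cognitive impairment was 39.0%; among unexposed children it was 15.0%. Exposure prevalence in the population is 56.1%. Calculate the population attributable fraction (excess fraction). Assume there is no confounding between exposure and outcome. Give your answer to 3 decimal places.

p₁ = 0.39, p₀ = 0.15.
Overall risk P(Y=1) = π·p₁ + (1−π)·p₀ = 0.561×0.39 + 0.439×0.15 = 0.28464.
Under exogeneity, PAF = [P(Y=1) − p₀] / P(Y=1).
PAF = (0.28464 − 0.15) / 0.28464 ≈ 0.4730

PAF ≈ 0.473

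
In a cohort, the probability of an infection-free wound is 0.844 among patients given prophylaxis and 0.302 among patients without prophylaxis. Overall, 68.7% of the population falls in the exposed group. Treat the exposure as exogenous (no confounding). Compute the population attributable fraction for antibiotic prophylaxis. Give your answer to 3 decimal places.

PAF ≈ 0.552

Let p₁ = 0.844, p₀ = 0.302.
Overall risk P(Y=1) = π·p₁ + (1−π)·p₀ = 0.687×0.844 + 0.313×0.302 = 0.67435.
Under exogeneity, PAF = [P(Y=1) − p₀] / P(Y=1).
PAF = (0.67435 − 0.302) / 0.67435 ≈ 0.5522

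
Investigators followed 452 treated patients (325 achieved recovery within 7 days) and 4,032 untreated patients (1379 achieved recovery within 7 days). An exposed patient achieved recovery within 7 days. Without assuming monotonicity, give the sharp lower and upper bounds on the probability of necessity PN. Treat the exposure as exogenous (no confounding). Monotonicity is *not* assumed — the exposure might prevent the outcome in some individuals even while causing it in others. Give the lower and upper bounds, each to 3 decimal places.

p₁ = P(outcome | exposed) = 325/452 = 0.71903
p₀ = P(outcome | unexposed) = 1379/4032 = 0.34201
Under exogeneity alone the bounds on PN are max{0,(p₁−p₀)/p₁} ≤ PN ≤ min{1,(1−p₀)/p₁}.
  lower = (p₁ − p₀)/p₁ = 0.37701 / 0.71903 ≈ 0.5243
  upper = min{1, (1 − p₀)/p₁} = 0.65799 / 0.71903 ≈ 0.9151

0.524 ≤ PN ≤ 0.915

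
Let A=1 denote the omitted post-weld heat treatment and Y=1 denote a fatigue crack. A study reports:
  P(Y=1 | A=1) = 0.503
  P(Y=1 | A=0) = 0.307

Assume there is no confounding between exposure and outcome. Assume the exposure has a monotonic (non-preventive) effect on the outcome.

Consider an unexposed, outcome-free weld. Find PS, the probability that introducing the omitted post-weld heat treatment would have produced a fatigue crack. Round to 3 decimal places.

Let p₁ = 0.503, p₀ = 0.307.
Under exogeneity and monotonicity, PS = (p₁ − p₀) / (1 − p₀).
PS = (0.503 − 0.307) / (1 − 0.307) = 0.196 / 0.693 ≈ 0.2828

PS ≈ 0.283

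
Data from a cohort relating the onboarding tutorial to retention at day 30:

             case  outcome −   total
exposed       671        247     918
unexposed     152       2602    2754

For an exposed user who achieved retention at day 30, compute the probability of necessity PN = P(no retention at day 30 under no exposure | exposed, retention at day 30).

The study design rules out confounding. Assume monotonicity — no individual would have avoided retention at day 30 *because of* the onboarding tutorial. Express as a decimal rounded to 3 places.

PN ≈ 0.924

p₁ = P(outcome | exposed) = 671/918 = 0.73094
p₀ = P(outcome | unexposed) = 152/2754 = 0.055192
Under exogeneity and monotonicity, PN = (p₁ − p₀)/p₁.
PN = (0.73094 − 0.055192) / 0.73094 ≈ 0.9245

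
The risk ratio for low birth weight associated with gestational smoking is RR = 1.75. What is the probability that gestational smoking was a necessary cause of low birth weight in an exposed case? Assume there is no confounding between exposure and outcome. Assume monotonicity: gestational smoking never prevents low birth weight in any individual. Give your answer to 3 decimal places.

Under exogeneity and monotonicity, PN = (RR − 1) / RR = 1 − 1/RR.
PN = (1.75 − 1) / 1.75 = 0.75 / 1.75 ≈ 0.4286

PN ≈ 0.429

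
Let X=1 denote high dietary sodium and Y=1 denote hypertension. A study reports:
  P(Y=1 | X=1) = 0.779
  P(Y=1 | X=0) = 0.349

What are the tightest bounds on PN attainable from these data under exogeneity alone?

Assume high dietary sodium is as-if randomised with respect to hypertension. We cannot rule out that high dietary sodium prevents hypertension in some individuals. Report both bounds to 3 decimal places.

0.552 ≤ PN ≤ 0.836

Let p₁ = 0.779, p₀ = 0.349.
Under exogeneity alone the bounds on PN are max{0,(p₁−p₀)/p₁} ≤ PN ≤ min{1,(1−p₀)/p₁}.
  lower = (p₁ − p₀)/p₁ = 0.43 / 0.779 ≈ 0.5520
  upper = min{1, (1 − p₀)/p₁} = 0.651 / 0.779 ≈ 0.8357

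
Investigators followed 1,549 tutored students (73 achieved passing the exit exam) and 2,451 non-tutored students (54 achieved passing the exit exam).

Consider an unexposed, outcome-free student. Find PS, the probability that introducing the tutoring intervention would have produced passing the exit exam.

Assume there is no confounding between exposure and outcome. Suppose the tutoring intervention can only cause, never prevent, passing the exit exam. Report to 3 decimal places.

PS ≈ 0.026

p₁ = P(outcome | exposed) = 73/1549 = 0.047127
p₀ = P(outcome | unexposed) = 54/2451 = 0.022032
Under exogeneity and monotonicity, PS = (p₁ − p₀) / (1 − p₀).
PS = (0.047127 − 0.022032) / (1 − 0.022032) = 0.025095 / 0.97797 ≈ 0.0257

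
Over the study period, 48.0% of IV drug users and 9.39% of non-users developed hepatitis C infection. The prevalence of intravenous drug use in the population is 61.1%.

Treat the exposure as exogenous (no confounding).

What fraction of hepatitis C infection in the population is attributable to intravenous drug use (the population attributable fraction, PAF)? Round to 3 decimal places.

PAF ≈ 0.715

p₁ = 0.48, p₀ = 0.0939.
Overall risk P(Y=1) = π·p₁ + (1−π)·p₀ = 0.611×0.48 + 0.389×0.0939 = 0.32981.
Under exogeneity, PAF = [P(Y=1) − p₀] / P(Y=1).
PAF = (0.32981 − 0.0939) / 0.32981 ≈ 0.7153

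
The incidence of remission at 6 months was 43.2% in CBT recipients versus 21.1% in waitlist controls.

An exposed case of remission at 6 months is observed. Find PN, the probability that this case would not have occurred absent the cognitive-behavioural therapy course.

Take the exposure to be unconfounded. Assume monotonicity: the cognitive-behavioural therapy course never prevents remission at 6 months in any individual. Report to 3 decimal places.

p₁ = 0.432, p₀ = 0.211.
Under exogeneity and monotonicity, PN = (p₁ − p₀) / p₁.
PN = (0.432 − 0.211) / 0.432 = 0.221 / 0.432 ≈ 0.5116

PN ≈ 0.512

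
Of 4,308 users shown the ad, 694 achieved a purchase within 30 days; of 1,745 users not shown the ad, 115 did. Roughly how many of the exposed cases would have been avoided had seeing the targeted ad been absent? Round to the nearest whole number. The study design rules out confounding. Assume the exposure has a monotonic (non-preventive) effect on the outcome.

p₁ = P(outcome | exposed) = 694/4308 = 0.1611
p₀ = P(outcome | unexposed) = 115/1745 = 0.065903
PN = (p₁ − p₀)/p₁ = (0.1611 − 0.065903) / 0.1611 ≈ 0.59091.
Attributable cases ≈ PN × (exposed cases) = 0.59091 × 694 ≈ 410.09.

about 410 cases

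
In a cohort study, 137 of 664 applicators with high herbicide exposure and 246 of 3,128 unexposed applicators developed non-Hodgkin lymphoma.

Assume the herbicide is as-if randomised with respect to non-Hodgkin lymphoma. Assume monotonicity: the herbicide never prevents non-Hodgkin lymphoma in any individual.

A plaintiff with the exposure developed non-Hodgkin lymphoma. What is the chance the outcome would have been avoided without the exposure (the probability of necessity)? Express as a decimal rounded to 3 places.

p₁ = P(outcome | exposed) = 137/664 = 0.20633
p₀ = P(outcome | unexposed) = 246/3128 = 0.078645
Under exogeneity and monotonicity, PN = (p₁ − p₀) / p₁.
PN = (0.20633 − 0.078645) / 0.20633 = 0.12768 / 0.20633 ≈ 0.6188

PN ≈ 0.619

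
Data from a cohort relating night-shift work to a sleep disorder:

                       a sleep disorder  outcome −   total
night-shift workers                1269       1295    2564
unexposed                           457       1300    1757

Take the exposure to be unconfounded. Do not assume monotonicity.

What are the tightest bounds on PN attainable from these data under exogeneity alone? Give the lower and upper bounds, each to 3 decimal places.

p₁ = P(outcome | exposed) = 1269/2564 = 0.49493
p₀ = P(outcome | unexposed) = 457/1757 = 0.2601
Under exogeneity alone the bounds on PN are max{0,(p₁−p₀)/p₁} ≤ PN ≤ min{1,(1−p₀)/p₁}.
  lower = (p₁ − p₀)/p₁ = 0.23483 / 0.49493 ≈ 0.4745
  upper = min{1, (1 − p₀)/p₁} = 0.7399 / 0.49493 ≈ 1.4950 → capped at 1

0.474 ≤ PN ≤ 1.000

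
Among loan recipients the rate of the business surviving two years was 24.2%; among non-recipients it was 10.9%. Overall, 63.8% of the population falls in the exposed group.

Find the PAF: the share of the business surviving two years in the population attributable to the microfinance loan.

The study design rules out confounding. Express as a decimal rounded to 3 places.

p₁ = 0.242, p₀ = 0.109.
Overall risk P(Y=1) = π·p₁ + (1−π)·p₀ = 0.638×0.242 + 0.362×0.109 = 0.19385.
Under exogeneity, PAF = [P(Y=1) − p₀] / P(Y=1).
PAF = (0.19385 − 0.109) / 0.19385 ≈ 0.4377

PAF ≈ 0.438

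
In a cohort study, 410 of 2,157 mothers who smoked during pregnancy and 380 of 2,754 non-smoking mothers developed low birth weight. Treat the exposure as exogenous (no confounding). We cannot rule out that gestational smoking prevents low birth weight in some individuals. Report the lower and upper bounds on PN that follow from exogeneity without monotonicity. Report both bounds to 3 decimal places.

p₁ = P(outcome | exposed) = 410/2157 = 0.19008
p₀ = P(outcome | unexposed) = 380/2754 = 0.13798
Under exogeneity alone the bounds on PN are max{0,(p₁−p₀)/p₁} ≤ PN ≤ min{1,(1−p₀)/p₁}.
  lower = (p₁ − p₀)/p₁ = 0.052098 / 0.19008 ≈ 0.2741
  upper = min{1, (1 − p₀)/p₁} = 0.86202 / 0.19008 ≈ 4.5351 → capped at 1

0.274 ≤ PN ≤ 1.000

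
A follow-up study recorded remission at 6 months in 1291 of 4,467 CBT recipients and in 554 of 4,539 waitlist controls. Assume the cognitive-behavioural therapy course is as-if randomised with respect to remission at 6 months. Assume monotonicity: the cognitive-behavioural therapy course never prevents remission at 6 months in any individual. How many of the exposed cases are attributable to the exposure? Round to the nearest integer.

p₁ = P(outcome | exposed) = 1291/4467 = 0.28901
p₀ = P(outcome | unexposed) = 554/4539 = 0.12205
PN = (p₁ − p₀)/p₁ = (0.28901 − 0.12205) / 0.28901 ≈ 0.57768.
Attributable cases ≈ PN × (exposed cases) = 0.57768 × 1291 ≈ 745.79.

about 746 cases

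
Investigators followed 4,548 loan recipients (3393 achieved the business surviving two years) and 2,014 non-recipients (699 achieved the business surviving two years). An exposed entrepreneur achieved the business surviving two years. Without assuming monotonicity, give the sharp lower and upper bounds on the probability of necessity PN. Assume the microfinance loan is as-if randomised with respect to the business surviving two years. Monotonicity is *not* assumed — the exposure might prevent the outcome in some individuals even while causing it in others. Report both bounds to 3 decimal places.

p₁ = P(outcome | exposed) = 3393/4548 = 0.74604
p₀ = P(outcome | unexposed) = 699/2014 = 0.34707
Under exogeneity alone the bounds on PN are max{0,(p₁−p₀)/p₁} ≤ PN ≤ min{1,(1−p₀)/p₁}.
  lower = (p₁ − p₀)/p₁ = 0.39897 / 0.74604 ≈ 0.5348
  upper = min{1, (1 − p₀)/p₁} = 0.65293 / 0.74604 ≈ 0.8752

0.535 ≤ PN ≤ 0.875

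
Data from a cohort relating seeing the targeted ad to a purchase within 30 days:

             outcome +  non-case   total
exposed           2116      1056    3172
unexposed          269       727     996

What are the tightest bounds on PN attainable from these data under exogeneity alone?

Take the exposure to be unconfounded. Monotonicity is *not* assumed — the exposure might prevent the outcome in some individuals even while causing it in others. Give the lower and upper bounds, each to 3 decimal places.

p₁ = P(outcome | exposed) = 2116/3172 = 0.66709
p₀ = P(outcome | unexposed) = 269/996 = 0.27008
Under exogeneity alone the bounds on PN are max{0,(p₁−p₀)/p₁} ≤ PN ≤ min{1,(1−p₀)/p₁}.
  lower = (p₁ − p₀)/p₁ = 0.39701 / 0.66709 ≈ 0.5951
  upper = min{1, (1 − p₀)/p₁} = 0.72992 / 0.66709 ≈ 1.0942 → capped at 1

0.595 ≤ PN ≤ 1.000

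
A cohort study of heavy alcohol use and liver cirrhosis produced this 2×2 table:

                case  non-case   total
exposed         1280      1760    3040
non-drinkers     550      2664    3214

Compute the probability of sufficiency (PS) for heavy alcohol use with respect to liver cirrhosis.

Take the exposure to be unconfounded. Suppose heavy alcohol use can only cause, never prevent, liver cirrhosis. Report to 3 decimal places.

p₁ = P(outcome | exposed) = 1280/3040 = 0.42105
p₀ = P(outcome | unexposed) = 550/3214 = 0.17113
Under exogeneity and monotonicity, PS = (p₁ − p₀) / (1 − p₀).
PS = (0.42105 − 0.17113) / (1 − 0.17113) = 0.24993 / 0.82887 ≈ 0.3015

PS ≈ 0.302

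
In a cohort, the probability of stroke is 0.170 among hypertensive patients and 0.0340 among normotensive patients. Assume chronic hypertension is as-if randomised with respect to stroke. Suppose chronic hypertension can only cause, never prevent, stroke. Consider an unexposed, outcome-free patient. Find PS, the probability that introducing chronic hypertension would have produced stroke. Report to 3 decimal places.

Let p₁ = 0.17, p₀ = 0.034.
Under exogeneity and monotonicity, PS = (p₁ − p₀) / (1 − p₀).
PS = (0.17 − 0.034) / (1 − 0.034) = 0.136 / 0.966 ≈ 0.1408

PS ≈ 0.141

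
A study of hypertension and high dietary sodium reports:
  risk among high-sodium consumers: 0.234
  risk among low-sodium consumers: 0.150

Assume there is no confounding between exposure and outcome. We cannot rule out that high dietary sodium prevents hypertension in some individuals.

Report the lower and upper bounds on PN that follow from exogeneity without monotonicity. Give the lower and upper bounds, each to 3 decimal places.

0.359 ≤ PN ≤ 1.000

Let p₁ = 0.234, p₀ = 0.15.
Under exogeneity alone the bounds on PN are max{0,(p₁−p₀)/p₁} ≤ PN ≤ min{1,(1−p₀)/p₁}.
  lower = (p₁ − p₀)/p₁ = 0.084 / 0.234 ≈ 0.3590
  upper = min{1, (1 − p₀)/p₁} = 0.85 / 0.234 ≈ 3.6325 → capped at 1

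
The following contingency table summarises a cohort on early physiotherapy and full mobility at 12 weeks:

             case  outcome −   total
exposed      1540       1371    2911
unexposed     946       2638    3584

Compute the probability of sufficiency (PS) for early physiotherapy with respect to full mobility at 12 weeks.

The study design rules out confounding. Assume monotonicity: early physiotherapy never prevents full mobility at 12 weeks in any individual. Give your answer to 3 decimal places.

PS ≈ 0.360

p₁ = P(outcome | exposed) = 1540/2911 = 0.52903
p₀ = P(outcome | unexposed) = 946/3584 = 0.26395
Under exogeneity and monotonicity, PS = (p₁ − p₀) / (1 − p₀).
PS = (0.52903 − 0.26395) / (1 − 0.26395) = 0.26508 / 0.73605 ≈ 0.3601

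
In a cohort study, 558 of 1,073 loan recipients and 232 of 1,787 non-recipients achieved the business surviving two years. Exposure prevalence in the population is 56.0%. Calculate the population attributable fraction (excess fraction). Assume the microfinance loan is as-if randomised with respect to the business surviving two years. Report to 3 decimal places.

PAF ≈ 0.627

p₁ = P(outcome | exposed) = 558/1073 = 0.52004
p₀ = P(outcome | unexposed) = 232/1787 = 0.12983
Overall risk P(Y=1) = π·p₁ + (1−π)·p₀ = 0.56×0.52004 + 0.44×0.12983 = 0.34834.
Under exogeneity, PAF = [P(Y=1) − p₀] / P(Y=1).
PAF = (0.34834 − 0.12983) / 0.34834 ≈ 0.6273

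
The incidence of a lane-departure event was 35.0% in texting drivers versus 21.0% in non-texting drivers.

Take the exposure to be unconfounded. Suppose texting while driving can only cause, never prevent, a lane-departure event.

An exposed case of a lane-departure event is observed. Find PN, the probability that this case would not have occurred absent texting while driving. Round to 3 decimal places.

PN ≈ 0.400

p₁ = 0.35, p₀ = 0.21.
Under exogeneity and monotonicity, PN = (p₁ − p₀) / p₁.
PN = (0.35 − 0.21) / 0.35 = 0.14 / 0.35 ≈ 0.4000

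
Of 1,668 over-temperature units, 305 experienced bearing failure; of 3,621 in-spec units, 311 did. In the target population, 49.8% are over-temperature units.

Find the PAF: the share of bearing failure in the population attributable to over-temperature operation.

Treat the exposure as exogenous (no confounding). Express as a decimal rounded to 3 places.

p₁ = P(outcome | exposed) = 305/1668 = 0.18285
p₀ = P(outcome | unexposed) = 311/3621 = 0.085888
Overall risk P(Y=1) = π·p₁ + (1−π)·p₀ = 0.498×0.18285 + 0.502×0.085888 = 0.13418.
Under exogeneity, PAF = [P(Y=1) − p₀] / P(Y=1).
PAF = (0.13418 − 0.085888) / 0.13418 ≈ 0.3599

PAF ≈ 0.360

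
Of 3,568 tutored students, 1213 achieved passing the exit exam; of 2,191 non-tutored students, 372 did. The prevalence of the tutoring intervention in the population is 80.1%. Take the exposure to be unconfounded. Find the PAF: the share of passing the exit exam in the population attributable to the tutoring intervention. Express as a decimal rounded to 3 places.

p₁ = P(outcome | exposed) = 1213/3568 = 0.33997
p₀ = P(outcome | unexposed) = 372/2191 = 0.16979
Overall risk P(Y=1) = π·p₁ + (1−π)·p₀ = 0.801×0.33997 + 0.199×0.16979 = 0.3061.
Under exogeneity, PAF = [P(Y=1) − p₀] / P(Y=1).
PAF = (0.3061 − 0.16979) / 0.3061 ≈ 0.4453

PAF ≈ 0.445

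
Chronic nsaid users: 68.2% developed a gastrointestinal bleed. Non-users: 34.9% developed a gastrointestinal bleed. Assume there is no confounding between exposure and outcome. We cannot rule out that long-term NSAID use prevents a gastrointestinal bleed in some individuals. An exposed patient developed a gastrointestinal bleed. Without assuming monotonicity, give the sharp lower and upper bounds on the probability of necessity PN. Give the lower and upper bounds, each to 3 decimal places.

0.488 ≤ PN ≤ 0.955

p₁ = 0.682, p₀ = 0.349.
Under exogeneity alone the bounds on PN are max{0,(p₁−p₀)/p₁} ≤ PN ≤ min{1,(1−p₀)/p₁}.
  lower = (p₁ − p₀)/p₁ = 0.333 / 0.682 ≈ 0.4883
  upper = min{1, (1 − p₀)/p₁} = 0.651 / 0.682 ≈ 0.9545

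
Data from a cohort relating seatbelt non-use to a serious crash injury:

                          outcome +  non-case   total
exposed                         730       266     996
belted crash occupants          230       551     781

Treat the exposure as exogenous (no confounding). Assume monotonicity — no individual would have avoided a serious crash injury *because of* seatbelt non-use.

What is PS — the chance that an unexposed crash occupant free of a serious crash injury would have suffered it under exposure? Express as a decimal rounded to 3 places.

PS ≈ 0.621

p₁ = P(outcome | exposed) = 730/996 = 0.73293
p₀ = P(outcome | unexposed) = 230/781 = 0.29449
Under exogeneity and monotonicity, PS = (p₁ − p₀) / (1 − p₀).
PS = (0.73293 − 0.29449) / (1 − 0.29449) = 0.43844 / 0.70551 ≈ 0.6215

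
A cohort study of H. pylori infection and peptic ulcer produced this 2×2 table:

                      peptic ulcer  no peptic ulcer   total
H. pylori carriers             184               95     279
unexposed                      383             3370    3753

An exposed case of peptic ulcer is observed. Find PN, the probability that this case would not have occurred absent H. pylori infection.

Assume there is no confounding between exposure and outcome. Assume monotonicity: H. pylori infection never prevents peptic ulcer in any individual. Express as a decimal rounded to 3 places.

p₁ = P(outcome | exposed) = 184/279 = 0.6595
p₀ = P(outcome | unexposed) = 383/3753 = 0.10205
Under exogeneity and monotonicity, PN = (p₁ − p₀) / p₁.
PN = (0.6595 − 0.10205) / 0.6595 = 0.55745 / 0.6595 ≈ 0.8453

PN ≈ 0.845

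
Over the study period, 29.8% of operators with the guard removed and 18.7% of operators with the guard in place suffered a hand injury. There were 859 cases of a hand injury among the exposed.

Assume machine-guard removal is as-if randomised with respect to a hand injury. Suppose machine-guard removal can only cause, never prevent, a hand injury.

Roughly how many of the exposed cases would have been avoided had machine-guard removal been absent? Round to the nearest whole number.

p₁ = 0.298, p₀ = 0.187.
PN = (p₁ − p₀)/p₁ = (0.298 − 0.187) / 0.298 ≈ 0.37248.
Attributable cases ≈ PN × (exposed cases) = 0.37248 × 859 ≈ 319.96.

about 320 cases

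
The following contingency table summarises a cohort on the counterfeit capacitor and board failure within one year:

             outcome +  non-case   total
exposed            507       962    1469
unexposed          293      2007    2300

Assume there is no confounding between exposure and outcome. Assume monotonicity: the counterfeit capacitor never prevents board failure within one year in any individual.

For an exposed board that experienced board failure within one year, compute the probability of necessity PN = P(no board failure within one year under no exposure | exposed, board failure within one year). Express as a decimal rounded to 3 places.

p₁ = P(outcome | exposed) = 507/1469 = 0.34513
p₀ = P(outcome | unexposed) = 293/2300 = 0.12739
Under exogeneity and monotonicity, PN = (p₁ − p₀)/p₁.
PN = (0.34513 − 0.12739) / 0.34513 ≈ 0.6309

PN ≈ 0.631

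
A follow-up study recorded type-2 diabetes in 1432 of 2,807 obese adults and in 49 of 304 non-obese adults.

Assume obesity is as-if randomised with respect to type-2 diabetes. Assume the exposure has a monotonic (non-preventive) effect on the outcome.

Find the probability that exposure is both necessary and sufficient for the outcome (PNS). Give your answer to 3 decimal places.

p₁ = P(outcome | exposed) = 1432/2807 = 0.51015
p₀ = P(outcome | unexposed) = 49/304 = 0.16118
Under exogeneity and monotonicity, PNS = p₁ − p₀.
PNS = 0.51015 − 0.16118 = 0.34897

PNS ≈ 0.349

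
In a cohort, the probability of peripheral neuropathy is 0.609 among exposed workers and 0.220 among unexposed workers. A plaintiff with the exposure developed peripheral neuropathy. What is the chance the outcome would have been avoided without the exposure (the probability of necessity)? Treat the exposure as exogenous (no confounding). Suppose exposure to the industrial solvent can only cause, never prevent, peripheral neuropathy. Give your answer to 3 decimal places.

PN ≈ 0.639

Let p₁ = 0.609, p₀ = 0.22.
Under exogeneity and monotonicity, PN = (p₁ − p₀) / p₁.
PN = (0.609 − 0.22) / 0.609 = 0.389 / 0.609 ≈ 0.6388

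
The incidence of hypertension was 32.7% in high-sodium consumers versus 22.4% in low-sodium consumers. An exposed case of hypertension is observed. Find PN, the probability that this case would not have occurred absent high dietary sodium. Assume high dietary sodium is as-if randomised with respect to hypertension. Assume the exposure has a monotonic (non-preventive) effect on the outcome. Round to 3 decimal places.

PN ≈ 0.315

p₁ = 0.327, p₀ = 0.224.
Under exogeneity and monotonicity, PN = (p₁ − p₀) / p₁.
PN = (0.327 − 0.224) / 0.327 = 0.103 / 0.327 ≈ 0.3150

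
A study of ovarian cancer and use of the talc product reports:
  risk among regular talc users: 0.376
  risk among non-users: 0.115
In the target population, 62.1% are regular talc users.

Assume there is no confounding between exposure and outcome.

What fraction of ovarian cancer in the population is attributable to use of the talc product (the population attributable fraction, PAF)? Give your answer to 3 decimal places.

Let p₁ = 0.376, p₀ = 0.115.
Overall risk P(Y=1) = π·p₁ + (1−π)·p₀ = 0.621×0.376 + 0.379×0.115 = 0.27708.
Under exogeneity, PAF = [P(Y=1) − p₀] / P(Y=1).
PAF = (0.27708 − 0.115) / 0.27708 ≈ 0.5850

PAF ≈ 0.585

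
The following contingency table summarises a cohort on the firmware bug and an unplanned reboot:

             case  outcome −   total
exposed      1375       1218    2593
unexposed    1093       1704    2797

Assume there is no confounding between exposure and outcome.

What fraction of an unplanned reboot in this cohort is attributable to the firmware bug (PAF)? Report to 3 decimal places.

PAF ≈ 0.147

p₁ = P(outcome | exposed) = 1375/2593 = 0.53027
p₀ = P(outcome | unexposed) = 1093/2797 = 0.39078
Exposure prevalence π = 2593/5390 = 0.48108; overall risk P(Y=1) = 0.45788.
Under exogeneity, PAF = [P(Y=1) − p₀]/P(Y=1).
PAF = (0.45788 − 0.39078) / 0.45788 ≈ 0.1466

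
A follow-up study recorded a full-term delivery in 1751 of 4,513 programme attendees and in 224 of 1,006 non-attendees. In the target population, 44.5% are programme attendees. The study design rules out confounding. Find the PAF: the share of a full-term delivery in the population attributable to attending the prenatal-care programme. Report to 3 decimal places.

p₁ = P(outcome | exposed) = 1751/4513 = 0.38799
p₀ = P(outcome | unexposed) = 224/1006 = 0.22266
Overall risk P(Y=1) = π·p₁ + (1−π)·p₀ = 0.445×0.38799 + 0.555×0.22266 = 0.29623.
Under exogeneity, PAF = [P(Y=1) − p₀] / P(Y=1).
PAF = (0.29623 − 0.22266) / 0.29623 ≈ 0.2484

PAF ≈ 0.248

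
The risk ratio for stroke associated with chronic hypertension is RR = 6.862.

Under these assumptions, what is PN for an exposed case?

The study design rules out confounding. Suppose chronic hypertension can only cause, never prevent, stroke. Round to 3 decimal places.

Under exogeneity and monotonicity, PN = (RR − 1) / RR = 1 − 1/RR.
PN = (6.862 − 1) / 6.862 = 5.862 / 6.862 ≈ 0.8543

PN ≈ 0.854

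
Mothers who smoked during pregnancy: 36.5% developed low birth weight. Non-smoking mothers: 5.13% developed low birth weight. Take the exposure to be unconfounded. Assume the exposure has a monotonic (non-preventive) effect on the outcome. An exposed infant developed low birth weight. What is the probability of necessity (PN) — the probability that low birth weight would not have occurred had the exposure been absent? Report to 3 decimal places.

p₁ = 0.365, p₀ = 0.0513.
Under exogeneity and monotonicity, PN = (p₁ − p₀) / p₁.
PN = (0.365 − 0.0513) / 0.365 = 0.3137 / 0.365 ≈ 0.8595

PN ≈ 0.859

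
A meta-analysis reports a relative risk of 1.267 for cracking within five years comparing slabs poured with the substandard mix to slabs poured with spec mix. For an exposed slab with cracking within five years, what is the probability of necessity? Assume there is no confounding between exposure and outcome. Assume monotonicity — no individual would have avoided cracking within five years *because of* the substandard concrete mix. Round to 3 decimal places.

PN ≈ 0.211

Under exogeneity and monotonicity, PN = (RR − 1) / RR = 1 − 1/RR.
PN = (1.267 − 1) / 1.267 = 0.267 / 1.267 ≈ 0.2107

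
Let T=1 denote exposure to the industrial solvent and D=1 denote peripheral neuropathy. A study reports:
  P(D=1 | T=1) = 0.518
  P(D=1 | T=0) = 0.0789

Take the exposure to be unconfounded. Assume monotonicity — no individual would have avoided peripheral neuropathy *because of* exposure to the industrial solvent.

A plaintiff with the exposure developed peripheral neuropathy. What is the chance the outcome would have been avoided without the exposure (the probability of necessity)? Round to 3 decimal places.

PN ≈ 0.848

Let p₁ = 0.518, p₀ = 0.0789.
Under exogeneity and monotonicity, PN = (p₁ − p₀) / p₁.
PN = (0.518 − 0.0789) / 0.518 = 0.4391 / 0.518 ≈ 0.8477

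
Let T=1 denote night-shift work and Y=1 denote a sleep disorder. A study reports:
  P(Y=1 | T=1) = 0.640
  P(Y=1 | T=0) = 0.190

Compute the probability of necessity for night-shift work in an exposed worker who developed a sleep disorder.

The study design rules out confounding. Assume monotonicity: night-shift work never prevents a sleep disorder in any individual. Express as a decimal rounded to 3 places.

Let p₁ = 0.64, p₀ = 0.19.
Under exogeneity and monotonicity, PN = (p₁ − p₀) / p₁.
PN = (0.64 − 0.19) / 0.64 = 0.45 / 0.64 ≈ 0.7031

PN ≈ 0.703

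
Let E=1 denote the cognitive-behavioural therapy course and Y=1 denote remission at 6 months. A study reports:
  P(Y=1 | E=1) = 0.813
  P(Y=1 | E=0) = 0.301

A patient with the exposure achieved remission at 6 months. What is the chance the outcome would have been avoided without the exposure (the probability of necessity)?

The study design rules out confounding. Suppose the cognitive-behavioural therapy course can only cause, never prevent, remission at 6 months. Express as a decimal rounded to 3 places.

PN ≈ 0.630

Let p₁ = 0.813, p₀ = 0.301.
Under exogeneity and monotonicity, PN = (p₁ − p₀) / p₁.
PN = (0.813 − 0.301) / 0.813 = 0.512 / 0.813 ≈ 0.6298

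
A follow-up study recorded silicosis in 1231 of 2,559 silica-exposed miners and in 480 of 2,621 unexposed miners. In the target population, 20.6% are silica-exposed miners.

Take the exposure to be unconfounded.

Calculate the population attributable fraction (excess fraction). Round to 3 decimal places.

PAF ≈ 0.251

p₁ = P(outcome | exposed) = 1231/2559 = 0.48105
p₀ = P(outcome | unexposed) = 480/2621 = 0.18314
Overall risk P(Y=1) = π·p₁ + (1−π)·p₀ = 0.206×0.48105 + 0.794×0.18314 = 0.24451.
Under exogeneity, PAF = [P(Y=1) − p₀] / P(Y=1).
PAF = (0.24451 − 0.18314) / 0.24451 ≈ 0.2510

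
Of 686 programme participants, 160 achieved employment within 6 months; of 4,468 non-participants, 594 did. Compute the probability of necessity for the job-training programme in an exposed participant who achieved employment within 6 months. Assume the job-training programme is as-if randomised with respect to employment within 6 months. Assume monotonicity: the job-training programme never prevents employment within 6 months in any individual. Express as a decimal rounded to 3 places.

p₁ = P(outcome | exposed) = 160/686 = 0.23324
p₀ = P(outcome | unexposed) = 594/4468 = 0.13295
Under exogeneity and monotonicity, PN = (p₁ − p₀) / p₁.
PN = (0.23324 − 0.13295) / 0.23324 = 0.10029 / 0.23324 ≈ 0.4300

PN ≈ 0.430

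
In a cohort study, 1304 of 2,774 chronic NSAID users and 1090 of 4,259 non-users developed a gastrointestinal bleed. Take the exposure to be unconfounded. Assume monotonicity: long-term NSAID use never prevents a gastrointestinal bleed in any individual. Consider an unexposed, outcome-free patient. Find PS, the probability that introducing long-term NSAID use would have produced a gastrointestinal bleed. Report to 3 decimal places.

PS ≈ 0.288

p₁ = P(outcome | exposed) = 1304/2774 = 0.47008
p₀ = P(outcome | unexposed) = 1090/4259 = 0.25593
Under exogeneity and monotonicity, PS = (p₁ − p₀) / (1 − p₀).
PS = (0.47008 − 0.25593) / (1 − 0.25593) = 0.21415 / 0.74407 ≈ 0.2878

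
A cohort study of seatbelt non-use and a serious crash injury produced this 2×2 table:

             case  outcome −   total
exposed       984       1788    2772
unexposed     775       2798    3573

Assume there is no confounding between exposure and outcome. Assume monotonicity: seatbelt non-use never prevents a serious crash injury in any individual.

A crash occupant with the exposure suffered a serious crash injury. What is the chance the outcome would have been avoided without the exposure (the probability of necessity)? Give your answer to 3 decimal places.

p₁ = P(outcome | exposed) = 984/2772 = 0.35498
p₀ = P(outcome | unexposed) = 775/3573 = 0.2169
Under exogeneity and monotonicity, PN = (p₁ − p₀) / p₁.
PN = (0.35498 − 0.2169) / 0.35498 = 0.13807 / 0.35498 ≈ 0.3890

PN ≈ 0.389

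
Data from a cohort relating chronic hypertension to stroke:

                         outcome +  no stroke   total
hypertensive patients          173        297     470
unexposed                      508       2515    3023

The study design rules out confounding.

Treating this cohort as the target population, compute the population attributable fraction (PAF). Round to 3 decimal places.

PAF ≈ 0.138

p₁ = P(outcome | exposed) = 173/470 = 0.36809
p₀ = P(outcome | unexposed) = 508/3023 = 0.16804
Exposure prevalence π = 470/3493 = 0.13455; overall risk P(Y=1) = 0.19496.
Under exogeneity, PAF = [P(Y=1) − p₀]/P(Y=1).
PAF = (0.19496 − 0.16804) / 0.19496 ≈ 0.1381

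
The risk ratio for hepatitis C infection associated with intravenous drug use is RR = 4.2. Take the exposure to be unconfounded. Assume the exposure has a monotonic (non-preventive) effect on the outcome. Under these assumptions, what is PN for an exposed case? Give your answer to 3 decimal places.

Under exogeneity and monotonicity, PN = (RR − 1) / RR = 1 − 1/RR.
PN = (4.2 − 1) / 4.2 = 3.2 / 4.2 ≈ 0.7619

PN ≈ 0.762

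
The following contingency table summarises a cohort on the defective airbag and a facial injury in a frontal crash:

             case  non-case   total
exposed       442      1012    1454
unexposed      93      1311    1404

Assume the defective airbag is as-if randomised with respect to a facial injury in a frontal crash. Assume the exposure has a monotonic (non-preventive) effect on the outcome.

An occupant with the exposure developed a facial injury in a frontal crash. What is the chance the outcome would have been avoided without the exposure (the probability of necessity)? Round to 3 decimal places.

p₁ = P(outcome | exposed) = 442/1454 = 0.30399
p₀ = P(outcome | unexposed) = 93/1404 = 0.066239
Under exogeneity and monotonicity, PN = (p₁ − p₀) / p₁.
PN = (0.30399 − 0.066239) / 0.30399 = 0.23775 / 0.30399 ≈ 0.7821

PN ≈ 0.782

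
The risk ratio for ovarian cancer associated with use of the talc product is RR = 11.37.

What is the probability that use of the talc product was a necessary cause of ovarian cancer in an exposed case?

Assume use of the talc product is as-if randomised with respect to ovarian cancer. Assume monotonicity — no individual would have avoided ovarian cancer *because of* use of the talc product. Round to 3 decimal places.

Under exogeneity and monotonicity, PN = (RR − 1) / RR = 1 − 1/RR.
PN = (11.37 − 1) / 11.37 = 10.37 / 11.37 ≈ 0.9120

PN ≈ 0.912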